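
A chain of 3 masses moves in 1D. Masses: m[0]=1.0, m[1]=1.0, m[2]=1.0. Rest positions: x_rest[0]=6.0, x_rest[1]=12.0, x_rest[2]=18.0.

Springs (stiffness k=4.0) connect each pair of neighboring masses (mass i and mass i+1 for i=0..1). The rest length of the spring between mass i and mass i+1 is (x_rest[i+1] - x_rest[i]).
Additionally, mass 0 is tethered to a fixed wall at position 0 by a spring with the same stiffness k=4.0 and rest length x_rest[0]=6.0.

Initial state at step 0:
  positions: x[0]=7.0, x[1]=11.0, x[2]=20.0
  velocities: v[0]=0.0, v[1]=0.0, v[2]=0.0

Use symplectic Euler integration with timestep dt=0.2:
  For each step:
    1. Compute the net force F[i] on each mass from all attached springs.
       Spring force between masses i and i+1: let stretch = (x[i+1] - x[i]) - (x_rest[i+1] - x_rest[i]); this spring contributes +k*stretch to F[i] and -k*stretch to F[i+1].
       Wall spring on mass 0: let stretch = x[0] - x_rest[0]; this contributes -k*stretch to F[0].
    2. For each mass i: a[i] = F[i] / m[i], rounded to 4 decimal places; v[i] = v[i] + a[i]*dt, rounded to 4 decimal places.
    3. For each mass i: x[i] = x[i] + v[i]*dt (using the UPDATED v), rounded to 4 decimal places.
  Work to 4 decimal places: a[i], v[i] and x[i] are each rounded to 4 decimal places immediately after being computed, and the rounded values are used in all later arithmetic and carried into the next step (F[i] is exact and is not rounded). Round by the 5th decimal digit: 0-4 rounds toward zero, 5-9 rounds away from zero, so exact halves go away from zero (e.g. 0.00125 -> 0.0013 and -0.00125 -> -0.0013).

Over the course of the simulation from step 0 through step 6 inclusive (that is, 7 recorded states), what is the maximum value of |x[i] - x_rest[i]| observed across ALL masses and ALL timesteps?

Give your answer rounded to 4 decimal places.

Answer: 2.2108

Derivation:
Step 0: x=[7.0000 11.0000 20.0000] v=[0.0000 0.0000 0.0000]
Step 1: x=[6.5200 11.8000 19.5200] v=[-2.4000 4.0000 -2.4000]
Step 2: x=[5.8416 12.9904 18.7648] v=[-3.3920 5.9520 -3.7760]
Step 3: x=[5.3724 13.9609 18.0457] v=[-2.3462 4.8525 -3.5955]
Step 4: x=[5.4177 14.2108 17.6330] v=[0.2267 1.2495 -2.0633]
Step 5: x=[6.0031 13.6014 17.6328] v=[2.9270 -3.0472 -0.0011]
Step 6: x=[6.8437 12.4213 17.9476] v=[4.2032 -5.9007 1.5738]
Max displacement = 2.2108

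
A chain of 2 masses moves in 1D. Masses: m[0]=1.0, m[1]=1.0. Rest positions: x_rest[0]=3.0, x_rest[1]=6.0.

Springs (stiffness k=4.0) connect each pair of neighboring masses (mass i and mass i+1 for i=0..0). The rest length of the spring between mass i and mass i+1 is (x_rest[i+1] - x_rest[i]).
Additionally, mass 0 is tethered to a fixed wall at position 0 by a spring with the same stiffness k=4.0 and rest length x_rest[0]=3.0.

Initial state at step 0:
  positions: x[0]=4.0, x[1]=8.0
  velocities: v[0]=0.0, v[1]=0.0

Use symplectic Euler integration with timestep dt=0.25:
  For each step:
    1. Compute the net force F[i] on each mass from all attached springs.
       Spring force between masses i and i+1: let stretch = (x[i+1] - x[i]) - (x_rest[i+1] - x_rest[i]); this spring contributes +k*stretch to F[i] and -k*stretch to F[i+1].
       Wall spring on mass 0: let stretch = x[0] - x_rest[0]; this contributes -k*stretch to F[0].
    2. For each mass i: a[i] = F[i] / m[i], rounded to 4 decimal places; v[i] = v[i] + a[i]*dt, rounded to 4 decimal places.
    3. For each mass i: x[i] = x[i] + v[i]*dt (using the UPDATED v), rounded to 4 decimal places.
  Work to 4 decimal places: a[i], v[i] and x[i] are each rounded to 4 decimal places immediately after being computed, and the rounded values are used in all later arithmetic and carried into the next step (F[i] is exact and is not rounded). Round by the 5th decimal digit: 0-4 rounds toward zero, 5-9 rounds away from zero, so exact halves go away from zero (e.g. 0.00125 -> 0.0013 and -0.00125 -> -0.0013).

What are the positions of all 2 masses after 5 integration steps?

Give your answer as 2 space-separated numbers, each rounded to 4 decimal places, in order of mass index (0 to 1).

Step 0: x=[4.0000 8.0000] v=[0.0000 0.0000]
Step 1: x=[4.0000 7.7500] v=[0.0000 -1.0000]
Step 2: x=[3.9375 7.3125] v=[-0.2500 -1.7500]
Step 3: x=[3.7344 6.7813] v=[-0.8125 -2.1250]
Step 4: x=[3.3594 6.2383] v=[-1.5000 -2.1719]
Step 5: x=[2.8643 5.7256] v=[-1.9805 -2.0508]

Answer: 2.8643 5.7256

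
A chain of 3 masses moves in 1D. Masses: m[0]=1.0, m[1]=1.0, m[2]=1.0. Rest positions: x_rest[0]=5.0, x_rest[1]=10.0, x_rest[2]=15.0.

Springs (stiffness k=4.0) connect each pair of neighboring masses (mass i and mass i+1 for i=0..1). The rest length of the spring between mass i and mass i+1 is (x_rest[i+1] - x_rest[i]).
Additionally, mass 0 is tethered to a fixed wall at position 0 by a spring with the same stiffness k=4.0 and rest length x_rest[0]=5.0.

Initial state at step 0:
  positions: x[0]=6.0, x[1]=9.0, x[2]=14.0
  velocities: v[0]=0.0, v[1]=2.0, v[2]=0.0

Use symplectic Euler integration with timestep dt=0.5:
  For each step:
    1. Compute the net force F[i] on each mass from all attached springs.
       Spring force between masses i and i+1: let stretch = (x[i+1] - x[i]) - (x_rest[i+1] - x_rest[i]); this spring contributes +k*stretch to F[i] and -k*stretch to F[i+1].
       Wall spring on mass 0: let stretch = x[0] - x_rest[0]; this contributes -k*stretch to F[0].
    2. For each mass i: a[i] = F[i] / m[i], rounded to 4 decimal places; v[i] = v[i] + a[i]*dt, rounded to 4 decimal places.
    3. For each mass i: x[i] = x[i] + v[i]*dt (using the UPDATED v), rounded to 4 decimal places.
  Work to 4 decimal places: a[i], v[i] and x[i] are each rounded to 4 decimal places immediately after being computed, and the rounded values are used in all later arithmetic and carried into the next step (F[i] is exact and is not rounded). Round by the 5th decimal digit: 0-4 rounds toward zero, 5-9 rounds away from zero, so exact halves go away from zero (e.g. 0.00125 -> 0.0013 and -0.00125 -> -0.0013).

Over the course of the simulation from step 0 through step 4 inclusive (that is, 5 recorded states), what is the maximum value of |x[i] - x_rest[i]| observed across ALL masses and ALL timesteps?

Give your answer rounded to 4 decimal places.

Step 0: x=[6.0000 9.0000 14.0000] v=[0.0000 2.0000 0.0000]
Step 1: x=[3.0000 12.0000 14.0000] v=[-6.0000 6.0000 0.0000]
Step 2: x=[6.0000 8.0000 17.0000] v=[6.0000 -8.0000 6.0000]
Step 3: x=[5.0000 11.0000 16.0000] v=[-2.0000 6.0000 -2.0000]
Step 4: x=[5.0000 13.0000 15.0000] v=[0.0000 4.0000 -2.0000]
Max displacement = 3.0000

Answer: 3.0000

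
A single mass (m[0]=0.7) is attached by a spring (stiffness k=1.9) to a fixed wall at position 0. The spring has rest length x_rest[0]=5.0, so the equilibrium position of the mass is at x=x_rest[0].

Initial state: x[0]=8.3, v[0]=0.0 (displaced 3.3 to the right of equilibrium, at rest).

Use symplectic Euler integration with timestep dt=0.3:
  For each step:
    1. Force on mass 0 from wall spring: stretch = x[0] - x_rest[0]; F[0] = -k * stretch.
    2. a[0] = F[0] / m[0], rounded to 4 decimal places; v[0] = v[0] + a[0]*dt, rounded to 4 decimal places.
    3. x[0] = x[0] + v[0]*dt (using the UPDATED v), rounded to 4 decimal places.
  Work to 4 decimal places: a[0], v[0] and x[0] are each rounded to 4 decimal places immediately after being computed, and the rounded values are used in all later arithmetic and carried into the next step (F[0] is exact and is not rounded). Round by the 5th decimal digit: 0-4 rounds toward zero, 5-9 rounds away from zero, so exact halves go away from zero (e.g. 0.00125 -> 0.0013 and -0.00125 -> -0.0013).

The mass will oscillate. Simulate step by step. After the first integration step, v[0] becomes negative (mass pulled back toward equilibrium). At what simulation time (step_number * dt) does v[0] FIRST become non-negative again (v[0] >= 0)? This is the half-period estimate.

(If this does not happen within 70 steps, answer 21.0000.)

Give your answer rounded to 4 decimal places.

Answer: 2.1000

Derivation:
Step 0: x=[8.3000] v=[0.0000]
Step 1: x=[7.4939] v=[-2.6871]
Step 2: x=[6.0785] v=[-4.7179]
Step 3: x=[4.3997] v=[-5.5961]
Step 4: x=[2.8675] v=[-5.1073]
Step 5: x=[1.8563] v=[-3.3708]
Step 6: x=[1.6130] v=[-0.8109]
Step 7: x=[2.1971] v=[1.9471]
First v>=0 after going negative at step 7, time=2.1000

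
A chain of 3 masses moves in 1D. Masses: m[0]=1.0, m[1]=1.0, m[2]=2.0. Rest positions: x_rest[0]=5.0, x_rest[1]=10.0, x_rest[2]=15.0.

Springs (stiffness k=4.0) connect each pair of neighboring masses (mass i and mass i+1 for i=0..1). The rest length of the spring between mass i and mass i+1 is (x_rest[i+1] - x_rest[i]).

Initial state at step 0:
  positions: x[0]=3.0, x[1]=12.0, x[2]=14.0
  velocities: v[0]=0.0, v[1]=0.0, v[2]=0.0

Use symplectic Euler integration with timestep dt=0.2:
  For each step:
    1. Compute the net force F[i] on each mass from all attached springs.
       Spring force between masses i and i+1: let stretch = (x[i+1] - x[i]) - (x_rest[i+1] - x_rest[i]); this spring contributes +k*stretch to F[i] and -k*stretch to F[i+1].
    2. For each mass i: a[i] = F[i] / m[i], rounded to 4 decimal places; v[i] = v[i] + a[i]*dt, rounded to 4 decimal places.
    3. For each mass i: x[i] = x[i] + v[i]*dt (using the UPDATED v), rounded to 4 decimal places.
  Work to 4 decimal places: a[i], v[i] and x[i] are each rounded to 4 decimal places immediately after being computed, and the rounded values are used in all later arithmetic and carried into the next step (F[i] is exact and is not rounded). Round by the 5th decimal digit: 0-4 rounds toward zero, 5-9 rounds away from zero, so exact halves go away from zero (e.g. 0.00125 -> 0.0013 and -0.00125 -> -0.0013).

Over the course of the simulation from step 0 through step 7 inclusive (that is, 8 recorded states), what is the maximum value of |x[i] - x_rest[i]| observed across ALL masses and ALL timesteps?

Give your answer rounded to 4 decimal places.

Answer: 3.1686

Derivation:
Step 0: x=[3.0000 12.0000 14.0000] v=[0.0000 0.0000 0.0000]
Step 1: x=[3.6400 10.8800 14.2400] v=[3.2000 -5.6000 1.2000]
Step 2: x=[4.6384 9.1392 14.6112] v=[4.9920 -8.7040 1.8560]
Step 3: x=[5.5569 7.5538 14.9446] v=[4.5926 -7.9270 1.6672]
Step 4: x=[5.9949 6.8314 15.0868] v=[2.1901 -3.6119 0.7109]
Step 5: x=[5.7668 7.2960 14.9685] v=[-1.1407 2.3232 -0.5913]
Step 6: x=[4.9833 8.7436 14.6364] v=[-3.9173 7.2378 -1.6603]
Step 7: x=[4.0015 10.5324 14.2329] v=[-4.9091 8.9438 -2.0174]
Max displacement = 3.1686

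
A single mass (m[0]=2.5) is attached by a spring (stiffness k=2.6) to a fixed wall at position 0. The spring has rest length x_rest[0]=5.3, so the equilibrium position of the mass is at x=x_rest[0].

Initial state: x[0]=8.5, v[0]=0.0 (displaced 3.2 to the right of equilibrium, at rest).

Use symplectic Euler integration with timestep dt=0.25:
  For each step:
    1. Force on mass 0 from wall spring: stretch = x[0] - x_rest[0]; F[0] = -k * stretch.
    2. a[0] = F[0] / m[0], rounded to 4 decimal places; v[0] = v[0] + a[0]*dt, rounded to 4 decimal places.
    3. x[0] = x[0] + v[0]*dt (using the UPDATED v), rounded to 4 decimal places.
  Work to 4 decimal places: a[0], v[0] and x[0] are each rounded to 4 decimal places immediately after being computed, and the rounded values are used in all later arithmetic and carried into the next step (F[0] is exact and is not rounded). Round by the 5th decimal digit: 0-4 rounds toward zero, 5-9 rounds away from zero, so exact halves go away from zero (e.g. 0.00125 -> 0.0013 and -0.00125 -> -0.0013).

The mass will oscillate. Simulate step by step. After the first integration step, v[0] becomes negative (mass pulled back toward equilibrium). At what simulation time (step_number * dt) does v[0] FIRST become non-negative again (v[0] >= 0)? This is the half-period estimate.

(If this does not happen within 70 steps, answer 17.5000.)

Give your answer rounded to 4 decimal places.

Step 0: x=[8.5000] v=[0.0000]
Step 1: x=[8.2920] v=[-0.8320]
Step 2: x=[7.8895] v=[-1.6099]
Step 3: x=[7.3187] v=[-2.2832]
Step 4: x=[6.6167] v=[-2.8081]
Step 5: x=[5.8291] v=[-3.1505]
Step 6: x=[5.0071] v=[-3.2881]
Step 7: x=[4.2041] v=[-3.2120]
Step 8: x=[3.4723] v=[-2.9271]
Step 9: x=[2.8593] v=[-2.4519]
Step 10: x=[2.4050] v=[-1.8173]
Step 11: x=[2.1389] v=[-1.0646]
Step 12: x=[2.0782] v=[-0.2427]
Step 13: x=[2.2270] v=[0.5950]
First v>=0 after going negative at step 13, time=3.2500

Answer: 3.2500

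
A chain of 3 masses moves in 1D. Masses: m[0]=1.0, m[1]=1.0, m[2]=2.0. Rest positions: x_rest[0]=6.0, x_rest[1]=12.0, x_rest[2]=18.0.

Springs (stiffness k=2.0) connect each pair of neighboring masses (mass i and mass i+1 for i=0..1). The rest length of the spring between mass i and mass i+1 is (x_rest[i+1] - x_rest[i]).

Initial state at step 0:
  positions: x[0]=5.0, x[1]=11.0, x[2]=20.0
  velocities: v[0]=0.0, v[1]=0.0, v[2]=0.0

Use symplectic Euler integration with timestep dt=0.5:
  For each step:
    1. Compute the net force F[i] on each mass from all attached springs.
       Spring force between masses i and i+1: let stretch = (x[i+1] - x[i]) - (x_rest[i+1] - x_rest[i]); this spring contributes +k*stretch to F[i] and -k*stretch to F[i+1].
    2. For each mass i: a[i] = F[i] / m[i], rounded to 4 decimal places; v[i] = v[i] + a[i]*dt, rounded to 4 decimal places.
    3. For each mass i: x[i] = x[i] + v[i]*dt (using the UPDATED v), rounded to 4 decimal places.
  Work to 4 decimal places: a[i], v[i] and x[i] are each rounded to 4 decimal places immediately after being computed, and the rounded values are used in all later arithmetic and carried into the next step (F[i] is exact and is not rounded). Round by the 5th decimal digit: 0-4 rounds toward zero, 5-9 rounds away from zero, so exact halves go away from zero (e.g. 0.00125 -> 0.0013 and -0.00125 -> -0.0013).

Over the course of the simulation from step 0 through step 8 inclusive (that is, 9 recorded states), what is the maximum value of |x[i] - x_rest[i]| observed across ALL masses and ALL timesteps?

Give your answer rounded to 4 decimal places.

Answer: 3.0899

Derivation:
Step 0: x=[5.0000 11.0000 20.0000] v=[0.0000 0.0000 0.0000]
Step 1: x=[5.0000 12.5000 19.2500] v=[0.0000 3.0000 -1.5000]
Step 2: x=[5.7500 13.6250 18.3125] v=[1.5000 2.2500 -1.8750]
Step 3: x=[7.4375 13.1563 17.7031] v=[3.3750 -0.9375 -1.2188]
Step 4: x=[8.9844 12.1016 17.4570] v=[3.0938 -2.1095 -0.4922]
Step 5: x=[9.0899 12.1660 17.3721] v=[0.2110 0.1287 -0.1699]
Step 6: x=[7.7335 13.2954 17.4857] v=[-2.7129 2.2587 0.2271]
Step 7: x=[6.1580 13.7390 18.0517] v=[-3.1510 0.8871 1.1320]
Step 8: x=[5.3730 12.5484 19.0396] v=[-1.5700 -2.3812 1.9757]
Max displacement = 3.0899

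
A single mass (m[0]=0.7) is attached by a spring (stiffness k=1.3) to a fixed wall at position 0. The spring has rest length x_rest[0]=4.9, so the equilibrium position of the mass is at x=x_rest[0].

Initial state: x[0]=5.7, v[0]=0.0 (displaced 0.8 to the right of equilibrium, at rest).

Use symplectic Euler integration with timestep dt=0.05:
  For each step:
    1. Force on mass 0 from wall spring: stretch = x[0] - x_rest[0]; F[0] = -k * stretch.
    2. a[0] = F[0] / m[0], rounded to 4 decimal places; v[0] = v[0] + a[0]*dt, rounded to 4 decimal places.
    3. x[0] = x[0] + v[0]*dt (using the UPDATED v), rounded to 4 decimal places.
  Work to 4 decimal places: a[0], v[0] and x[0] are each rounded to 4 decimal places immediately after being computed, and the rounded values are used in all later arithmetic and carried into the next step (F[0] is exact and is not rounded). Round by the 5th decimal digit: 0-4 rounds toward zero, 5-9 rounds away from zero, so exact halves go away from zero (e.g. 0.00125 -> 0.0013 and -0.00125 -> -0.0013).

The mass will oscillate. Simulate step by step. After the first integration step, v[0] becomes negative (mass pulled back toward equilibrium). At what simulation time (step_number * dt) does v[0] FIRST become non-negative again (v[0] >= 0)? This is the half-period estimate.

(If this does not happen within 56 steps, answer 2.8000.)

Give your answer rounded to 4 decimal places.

Answer: 2.3500

Derivation:
Step 0: x=[5.7000] v=[0.0000]
Step 1: x=[5.6963] v=[-0.0743]
Step 2: x=[5.6889] v=[-0.1482]
Step 3: x=[5.6778] v=[-0.2215]
Step 4: x=[5.6631] v=[-0.2937]
Step 5: x=[5.6449] v=[-0.3646]
Step 6: x=[5.6232] v=[-0.4338]
Step 7: x=[5.5982] v=[-0.5010]
Step 8: x=[5.5699] v=[-0.5658]
Step 9: x=[5.5385] v=[-0.6280]
Step 10: x=[5.5041] v=[-0.6873]
Step 11: x=[5.4669] v=[-0.7434]
Step 12: x=[5.4271] v=[-0.7960]
Step 13: x=[5.3849] v=[-0.8449]
Step 14: x=[5.3404] v=[-0.8899]
Step 15: x=[5.2939] v=[-0.9308]
Step 16: x=[5.2455] v=[-0.9674]
Step 17: x=[5.1955] v=[-0.9995]
Step 18: x=[5.1442] v=[-1.0269]
Step 19: x=[5.0917] v=[-1.0496]
Step 20: x=[5.0383] v=[-1.0674]
Step 21: x=[4.9843] v=[-1.0802]
Step 22: x=[4.9299] v=[-1.0880]
Step 23: x=[4.8754] v=[-1.0908]
Step 24: x=[4.8210] v=[-1.0885]
Step 25: x=[4.7669] v=[-1.0812]
Step 26: x=[4.7135] v=[-1.0688]
Step 27: x=[4.6609] v=[-1.0515]
Step 28: x=[4.6094] v=[-1.0293]
Step 29: x=[4.5593] v=[-1.0023]
Step 30: x=[4.5108] v=[-0.9707]
Step 31: x=[4.4641] v=[-0.9346]
Step 32: x=[4.4194] v=[-0.8941]
Step 33: x=[4.3769] v=[-0.8495]
Step 34: x=[4.3369] v=[-0.8009]
Step 35: x=[4.2995] v=[-0.7486]
Step 36: x=[4.2649] v=[-0.6928]
Step 37: x=[4.2332] v=[-0.6338]
Step 38: x=[4.2046] v=[-0.5719]
Step 39: x=[4.1792] v=[-0.5073]
Step 40: x=[4.1572] v=[-0.4404]
Step 41: x=[4.1386] v=[-0.3714]
Step 42: x=[4.1236] v=[-0.3007]
Step 43: x=[4.1122] v=[-0.2286]
Step 44: x=[4.1044] v=[-0.1554]
Step 45: x=[4.1003] v=[-0.0815]
Step 46: x=[4.0999] v=[-0.0072]
Step 47: x=[4.1033] v=[0.0671]
First v>=0 after going negative at step 47, time=2.3500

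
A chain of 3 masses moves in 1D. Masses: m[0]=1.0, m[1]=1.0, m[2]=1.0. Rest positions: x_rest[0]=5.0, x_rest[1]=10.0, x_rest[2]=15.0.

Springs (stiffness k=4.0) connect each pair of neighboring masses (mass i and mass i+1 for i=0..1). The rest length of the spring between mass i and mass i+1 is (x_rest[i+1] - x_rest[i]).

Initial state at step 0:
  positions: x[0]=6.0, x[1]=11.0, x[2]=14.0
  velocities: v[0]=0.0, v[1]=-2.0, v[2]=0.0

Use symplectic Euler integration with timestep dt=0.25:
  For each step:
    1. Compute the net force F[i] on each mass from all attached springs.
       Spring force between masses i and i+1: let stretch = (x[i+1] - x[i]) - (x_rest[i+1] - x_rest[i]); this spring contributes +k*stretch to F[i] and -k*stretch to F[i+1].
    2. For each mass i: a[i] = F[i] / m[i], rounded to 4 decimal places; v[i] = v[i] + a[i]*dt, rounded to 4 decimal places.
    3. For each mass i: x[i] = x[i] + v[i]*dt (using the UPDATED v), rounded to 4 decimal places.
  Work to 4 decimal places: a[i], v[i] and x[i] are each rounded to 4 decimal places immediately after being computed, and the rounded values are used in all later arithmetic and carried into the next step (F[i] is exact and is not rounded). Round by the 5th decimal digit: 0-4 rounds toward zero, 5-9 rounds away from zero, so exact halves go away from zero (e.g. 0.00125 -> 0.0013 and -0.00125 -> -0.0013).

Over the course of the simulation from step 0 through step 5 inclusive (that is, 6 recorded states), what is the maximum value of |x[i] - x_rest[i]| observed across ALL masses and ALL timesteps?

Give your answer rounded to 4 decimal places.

Answer: 1.7519

Derivation:
Step 0: x=[6.0000 11.0000 14.0000] v=[0.0000 -2.0000 0.0000]
Step 1: x=[6.0000 10.0000 14.5000] v=[0.0000 -4.0000 2.0000]
Step 2: x=[5.7500 9.1250 15.1250] v=[-1.0000 -3.5000 2.5000]
Step 3: x=[5.0938 8.9063 15.5000] v=[-2.6250 -0.8750 1.5000]
Step 4: x=[4.1407 9.3829 15.4766] v=[-3.8125 1.9062 -0.0937]
Step 5: x=[3.2481 10.0723 15.1798] v=[-3.5703 2.7577 -1.1874]
Max displacement = 1.7519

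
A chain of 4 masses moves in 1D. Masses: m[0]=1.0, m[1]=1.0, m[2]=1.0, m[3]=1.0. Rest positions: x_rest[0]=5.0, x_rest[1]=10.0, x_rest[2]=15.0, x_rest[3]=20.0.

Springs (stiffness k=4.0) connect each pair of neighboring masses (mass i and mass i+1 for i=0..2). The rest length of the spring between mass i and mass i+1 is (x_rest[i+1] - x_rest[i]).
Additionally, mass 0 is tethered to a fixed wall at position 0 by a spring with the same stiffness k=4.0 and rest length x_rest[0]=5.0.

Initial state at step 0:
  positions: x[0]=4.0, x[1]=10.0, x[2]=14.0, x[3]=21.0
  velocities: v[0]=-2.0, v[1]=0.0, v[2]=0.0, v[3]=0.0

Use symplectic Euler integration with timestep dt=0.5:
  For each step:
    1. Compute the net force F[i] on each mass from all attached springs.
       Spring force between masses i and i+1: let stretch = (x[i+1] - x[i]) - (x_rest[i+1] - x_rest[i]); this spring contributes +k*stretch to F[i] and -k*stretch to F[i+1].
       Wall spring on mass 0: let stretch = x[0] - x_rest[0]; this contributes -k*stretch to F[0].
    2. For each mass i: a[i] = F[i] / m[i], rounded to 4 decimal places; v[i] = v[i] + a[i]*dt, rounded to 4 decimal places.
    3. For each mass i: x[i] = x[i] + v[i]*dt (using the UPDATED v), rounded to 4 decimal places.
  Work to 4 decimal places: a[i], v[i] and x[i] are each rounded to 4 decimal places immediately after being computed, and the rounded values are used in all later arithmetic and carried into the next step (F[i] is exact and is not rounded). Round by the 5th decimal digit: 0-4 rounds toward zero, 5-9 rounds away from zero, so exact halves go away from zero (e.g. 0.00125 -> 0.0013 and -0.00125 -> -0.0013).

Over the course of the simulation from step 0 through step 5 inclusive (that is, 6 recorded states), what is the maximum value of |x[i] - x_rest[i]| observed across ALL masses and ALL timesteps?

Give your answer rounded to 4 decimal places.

Answer: 2.0000

Derivation:
Step 0: x=[4.0000 10.0000 14.0000 21.0000] v=[-2.0000 0.0000 0.0000 0.0000]
Step 1: x=[5.0000 8.0000 17.0000 19.0000] v=[2.0000 -4.0000 6.0000 -4.0000]
Step 2: x=[4.0000 12.0000 13.0000 20.0000] v=[-2.0000 8.0000 -8.0000 2.0000]
Step 3: x=[7.0000 9.0000 15.0000 19.0000] v=[6.0000 -6.0000 4.0000 -2.0000]
Step 4: x=[5.0000 10.0000 15.0000 19.0000] v=[-4.0000 2.0000 0.0000 0.0000]
Step 5: x=[3.0000 11.0000 14.0000 20.0000] v=[-4.0000 2.0000 -2.0000 2.0000]
Max displacement = 2.0000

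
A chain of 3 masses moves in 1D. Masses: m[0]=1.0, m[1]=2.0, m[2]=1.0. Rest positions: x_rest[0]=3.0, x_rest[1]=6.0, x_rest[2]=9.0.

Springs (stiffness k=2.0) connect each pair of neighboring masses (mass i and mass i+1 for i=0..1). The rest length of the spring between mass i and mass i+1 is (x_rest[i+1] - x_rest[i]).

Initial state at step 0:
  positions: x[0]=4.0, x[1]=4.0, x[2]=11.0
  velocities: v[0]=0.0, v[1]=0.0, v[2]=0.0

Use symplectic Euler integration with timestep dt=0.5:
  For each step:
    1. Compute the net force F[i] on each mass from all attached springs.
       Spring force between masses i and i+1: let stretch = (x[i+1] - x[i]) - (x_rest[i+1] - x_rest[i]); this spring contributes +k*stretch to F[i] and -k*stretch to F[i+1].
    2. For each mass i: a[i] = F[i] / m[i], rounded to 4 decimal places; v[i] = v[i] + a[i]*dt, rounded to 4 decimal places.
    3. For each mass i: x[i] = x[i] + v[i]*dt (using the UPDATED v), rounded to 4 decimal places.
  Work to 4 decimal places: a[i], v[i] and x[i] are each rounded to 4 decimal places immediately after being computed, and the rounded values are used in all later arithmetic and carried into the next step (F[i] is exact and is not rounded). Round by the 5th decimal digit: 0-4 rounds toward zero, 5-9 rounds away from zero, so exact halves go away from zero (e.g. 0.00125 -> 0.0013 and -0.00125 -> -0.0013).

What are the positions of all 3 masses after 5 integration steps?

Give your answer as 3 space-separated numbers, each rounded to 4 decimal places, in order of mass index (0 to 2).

Step 0: x=[4.0000 4.0000 11.0000] v=[0.0000 0.0000 0.0000]
Step 1: x=[2.5000 5.7500 9.0000] v=[-3.0000 3.5000 -4.0000]
Step 2: x=[1.1250 7.5000 6.8750] v=[-2.7500 3.5000 -4.2500]
Step 3: x=[1.4375 7.5000 6.5625] v=[0.6250 0.0000 -0.6250]
Step 4: x=[3.2813 5.7500 8.2188] v=[3.6875 -3.5000 3.3125]
Step 5: x=[4.8594 4.0000 10.1407] v=[3.1562 -3.5000 3.8437]

Answer: 4.8594 4.0000 10.1407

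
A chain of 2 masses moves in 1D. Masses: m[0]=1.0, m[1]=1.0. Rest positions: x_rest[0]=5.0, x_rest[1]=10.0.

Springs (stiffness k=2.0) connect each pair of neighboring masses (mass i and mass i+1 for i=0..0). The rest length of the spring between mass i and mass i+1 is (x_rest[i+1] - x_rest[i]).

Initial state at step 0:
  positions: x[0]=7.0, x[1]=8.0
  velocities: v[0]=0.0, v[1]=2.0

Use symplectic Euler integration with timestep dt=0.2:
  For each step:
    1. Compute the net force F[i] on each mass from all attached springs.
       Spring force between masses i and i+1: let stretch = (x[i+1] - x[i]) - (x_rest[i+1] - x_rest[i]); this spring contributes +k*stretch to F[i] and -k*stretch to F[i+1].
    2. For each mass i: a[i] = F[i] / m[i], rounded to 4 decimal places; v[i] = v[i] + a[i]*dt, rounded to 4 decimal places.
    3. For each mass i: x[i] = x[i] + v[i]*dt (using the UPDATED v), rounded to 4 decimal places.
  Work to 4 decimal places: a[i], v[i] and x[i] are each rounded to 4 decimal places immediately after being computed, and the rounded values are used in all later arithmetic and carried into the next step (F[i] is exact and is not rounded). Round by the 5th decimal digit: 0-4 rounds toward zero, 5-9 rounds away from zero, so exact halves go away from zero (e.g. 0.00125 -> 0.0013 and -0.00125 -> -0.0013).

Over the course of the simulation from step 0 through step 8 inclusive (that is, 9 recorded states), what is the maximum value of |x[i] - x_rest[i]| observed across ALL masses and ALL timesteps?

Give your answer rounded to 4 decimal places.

Step 0: x=[7.0000 8.0000] v=[0.0000 2.0000]
Step 1: x=[6.6800 8.7200] v=[-1.6000 3.6000]
Step 2: x=[6.1232 9.6768] v=[-2.7840 4.7840]
Step 3: x=[5.4507 10.7493] v=[-3.3626 5.3626]
Step 4: x=[4.8021 11.7979] v=[-3.2432 5.2432]
Step 5: x=[4.3131 12.6869] v=[-2.4449 4.4449]
Step 6: x=[4.0940 13.3060] v=[-1.0954 3.0954]
Step 7: x=[4.2119 13.5881] v=[0.5894 1.4106]
Step 8: x=[4.6799 13.5201] v=[2.3399 -0.3399]
Max displacement = 3.5881

Answer: 3.5881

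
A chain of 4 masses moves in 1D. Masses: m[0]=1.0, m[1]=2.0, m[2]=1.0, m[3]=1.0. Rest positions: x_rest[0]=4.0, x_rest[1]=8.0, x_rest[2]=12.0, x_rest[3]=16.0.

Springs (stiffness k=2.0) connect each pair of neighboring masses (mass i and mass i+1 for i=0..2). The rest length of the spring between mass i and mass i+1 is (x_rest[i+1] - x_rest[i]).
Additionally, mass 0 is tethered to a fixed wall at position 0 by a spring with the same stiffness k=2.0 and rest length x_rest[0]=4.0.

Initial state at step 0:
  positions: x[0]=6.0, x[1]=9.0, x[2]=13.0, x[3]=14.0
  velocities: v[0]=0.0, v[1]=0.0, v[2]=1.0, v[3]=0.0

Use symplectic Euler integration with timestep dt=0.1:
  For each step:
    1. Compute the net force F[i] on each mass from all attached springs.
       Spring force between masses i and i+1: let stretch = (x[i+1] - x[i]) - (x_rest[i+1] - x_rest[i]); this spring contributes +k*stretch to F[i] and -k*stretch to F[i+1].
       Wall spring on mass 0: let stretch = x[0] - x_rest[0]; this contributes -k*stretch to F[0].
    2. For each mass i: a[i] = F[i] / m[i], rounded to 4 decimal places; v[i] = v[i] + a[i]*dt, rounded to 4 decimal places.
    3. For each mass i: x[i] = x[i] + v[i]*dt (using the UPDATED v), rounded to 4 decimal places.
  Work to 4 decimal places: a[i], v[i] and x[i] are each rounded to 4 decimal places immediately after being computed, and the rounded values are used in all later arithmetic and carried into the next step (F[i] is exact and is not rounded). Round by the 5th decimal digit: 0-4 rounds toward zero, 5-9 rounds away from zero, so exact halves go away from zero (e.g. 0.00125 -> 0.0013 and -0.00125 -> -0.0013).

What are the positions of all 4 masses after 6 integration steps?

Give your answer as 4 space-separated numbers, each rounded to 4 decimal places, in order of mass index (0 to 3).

Answer: 4.9123 9.1513 12.4593 15.1656

Derivation:
Step 0: x=[6.0000 9.0000 13.0000 14.0000] v=[0.0000 0.0000 1.0000 0.0000]
Step 1: x=[5.9400 9.0100 13.0400 14.0600] v=[-0.6000 0.1000 0.4000 0.6000]
Step 2: x=[5.8226 9.0296 13.0198 14.1796] v=[-1.1740 0.1960 -0.2020 1.1960]
Step 3: x=[5.6529 9.0570 12.9430 14.3560] v=[-1.6971 0.2743 -0.7681 1.7640]
Step 4: x=[5.4382 9.0893 12.8167 14.5841] v=[-2.1469 0.3225 -1.2627 2.2814]
Step 5: x=[5.1878 9.1223 12.6512 14.8569] v=[-2.5043 0.3301 -1.6547 2.7279]
Step 6: x=[4.9123 9.1513 12.4593 15.1656] v=[-2.7550 0.2895 -1.9193 3.0868]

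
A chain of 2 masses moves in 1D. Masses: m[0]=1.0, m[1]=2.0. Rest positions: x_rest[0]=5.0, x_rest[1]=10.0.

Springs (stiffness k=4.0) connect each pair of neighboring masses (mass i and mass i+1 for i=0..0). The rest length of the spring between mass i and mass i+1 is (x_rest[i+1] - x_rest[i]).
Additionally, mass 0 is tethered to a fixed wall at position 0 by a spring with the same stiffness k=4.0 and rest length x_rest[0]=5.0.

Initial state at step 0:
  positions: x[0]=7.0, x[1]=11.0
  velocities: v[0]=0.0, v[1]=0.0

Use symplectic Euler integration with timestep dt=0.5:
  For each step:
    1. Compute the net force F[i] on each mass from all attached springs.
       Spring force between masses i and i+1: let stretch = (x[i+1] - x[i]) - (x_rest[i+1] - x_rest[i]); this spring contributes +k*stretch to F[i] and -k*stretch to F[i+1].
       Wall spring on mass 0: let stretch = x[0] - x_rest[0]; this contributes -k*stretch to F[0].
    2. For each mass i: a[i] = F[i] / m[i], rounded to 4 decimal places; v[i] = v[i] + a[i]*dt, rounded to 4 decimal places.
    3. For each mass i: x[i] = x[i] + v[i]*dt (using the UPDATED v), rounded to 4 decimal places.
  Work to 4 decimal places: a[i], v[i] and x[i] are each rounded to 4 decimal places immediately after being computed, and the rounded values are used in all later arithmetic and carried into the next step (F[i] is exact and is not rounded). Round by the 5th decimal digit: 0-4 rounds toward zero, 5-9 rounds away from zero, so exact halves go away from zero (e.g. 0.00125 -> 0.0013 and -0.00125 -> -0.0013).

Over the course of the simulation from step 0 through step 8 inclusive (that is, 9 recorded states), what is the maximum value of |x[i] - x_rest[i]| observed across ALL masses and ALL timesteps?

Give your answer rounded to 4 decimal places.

Step 0: x=[7.0000 11.0000] v=[0.0000 0.0000]
Step 1: x=[4.0000 11.5000] v=[-6.0000 1.0000]
Step 2: x=[4.5000 10.7500] v=[1.0000 -1.5000]
Step 3: x=[6.7500 9.3750] v=[4.5000 -2.7500]
Step 4: x=[4.8750 9.1875] v=[-3.7500 -0.3750]
Step 5: x=[2.4375 9.3438] v=[-4.8750 0.3125]
Step 6: x=[4.4688 8.5469] v=[4.0626 -1.5938]
Step 7: x=[6.1094 8.2110] v=[3.2812 -0.6719]
Step 8: x=[3.7422 9.3243] v=[-4.7344 2.2265]
Max displacement = 2.5625

Answer: 2.5625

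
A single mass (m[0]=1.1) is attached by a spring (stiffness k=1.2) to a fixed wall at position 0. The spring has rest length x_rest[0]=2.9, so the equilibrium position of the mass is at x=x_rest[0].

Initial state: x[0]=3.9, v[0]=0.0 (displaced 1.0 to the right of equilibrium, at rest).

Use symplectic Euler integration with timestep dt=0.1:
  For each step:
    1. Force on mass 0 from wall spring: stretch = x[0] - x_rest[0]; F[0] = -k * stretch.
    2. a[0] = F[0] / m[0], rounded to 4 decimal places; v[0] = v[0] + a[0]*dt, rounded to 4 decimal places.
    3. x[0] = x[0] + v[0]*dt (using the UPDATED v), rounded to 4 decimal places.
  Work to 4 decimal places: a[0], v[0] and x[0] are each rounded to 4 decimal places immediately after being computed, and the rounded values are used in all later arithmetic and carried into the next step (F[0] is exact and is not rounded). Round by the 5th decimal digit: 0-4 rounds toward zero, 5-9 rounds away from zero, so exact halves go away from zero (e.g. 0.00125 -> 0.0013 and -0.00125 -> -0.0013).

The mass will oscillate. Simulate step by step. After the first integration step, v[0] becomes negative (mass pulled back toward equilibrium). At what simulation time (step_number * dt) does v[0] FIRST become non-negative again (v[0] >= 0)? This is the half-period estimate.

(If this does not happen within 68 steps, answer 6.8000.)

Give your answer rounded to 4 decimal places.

Answer: 3.1000

Derivation:
Step 0: x=[3.9000] v=[0.0000]
Step 1: x=[3.8891] v=[-0.1091]
Step 2: x=[3.8674] v=[-0.2170]
Step 3: x=[3.8352] v=[-0.3225]
Step 4: x=[3.7928] v=[-0.4245]
Step 5: x=[3.7406] v=[-0.5219]
Step 6: x=[3.6792] v=[-0.6136]
Step 7: x=[3.6093] v=[-0.6986]
Step 8: x=[3.5317] v=[-0.7760]
Step 9: x=[3.4472] v=[-0.8449]
Step 10: x=[3.3567] v=[-0.9046]
Step 11: x=[3.2613] v=[-0.9544]
Step 12: x=[3.1619] v=[-0.9938]
Step 13: x=[3.0597] v=[-1.0224]
Step 14: x=[2.9557] v=[-1.0398]
Step 15: x=[2.8511] v=[-1.0459]
Step 16: x=[2.7470] v=[-1.0406]
Step 17: x=[2.6446] v=[-1.0239]
Step 18: x=[2.5450] v=[-0.9960]
Step 19: x=[2.4493] v=[-0.9573]
Step 20: x=[2.3585] v=[-0.9081]
Step 21: x=[2.2736] v=[-0.8490]
Step 22: x=[2.1955] v=[-0.7807]
Step 23: x=[2.1251] v=[-0.7039]
Step 24: x=[2.0632] v=[-0.6194]
Step 25: x=[2.0104] v=[-0.5281]
Step 26: x=[1.9673] v=[-0.4311]
Step 27: x=[1.9344] v=[-0.3294]
Step 28: x=[1.9120] v=[-0.2241]
Step 29: x=[1.9004] v=[-0.1163]
Step 30: x=[1.8997] v=[-0.0073]
Step 31: x=[1.9099] v=[0.1018]
First v>=0 after going negative at step 31, time=3.1000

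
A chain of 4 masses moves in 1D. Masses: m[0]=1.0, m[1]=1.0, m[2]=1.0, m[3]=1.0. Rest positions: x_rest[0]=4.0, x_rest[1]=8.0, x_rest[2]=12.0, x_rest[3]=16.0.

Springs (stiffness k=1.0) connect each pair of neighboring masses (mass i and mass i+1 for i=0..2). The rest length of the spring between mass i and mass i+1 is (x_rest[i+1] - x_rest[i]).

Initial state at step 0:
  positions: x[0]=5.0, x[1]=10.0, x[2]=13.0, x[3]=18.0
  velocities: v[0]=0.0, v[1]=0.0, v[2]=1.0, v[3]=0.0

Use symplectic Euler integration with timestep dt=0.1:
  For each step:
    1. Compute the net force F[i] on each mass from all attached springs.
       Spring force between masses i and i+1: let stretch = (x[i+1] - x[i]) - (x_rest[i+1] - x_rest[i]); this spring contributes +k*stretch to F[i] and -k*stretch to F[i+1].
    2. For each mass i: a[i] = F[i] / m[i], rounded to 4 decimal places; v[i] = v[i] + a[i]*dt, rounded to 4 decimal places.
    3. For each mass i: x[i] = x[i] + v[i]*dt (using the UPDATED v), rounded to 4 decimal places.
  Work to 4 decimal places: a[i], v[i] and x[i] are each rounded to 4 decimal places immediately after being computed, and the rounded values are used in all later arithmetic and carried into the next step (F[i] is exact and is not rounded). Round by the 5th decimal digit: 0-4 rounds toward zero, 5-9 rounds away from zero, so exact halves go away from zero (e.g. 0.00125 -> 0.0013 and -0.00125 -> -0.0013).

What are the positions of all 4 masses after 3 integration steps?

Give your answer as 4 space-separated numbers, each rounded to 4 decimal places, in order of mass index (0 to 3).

Answer: 5.0585 9.8874 13.4086 17.9455

Derivation:
Step 0: x=[5.0000 10.0000 13.0000 18.0000] v=[0.0000 0.0000 1.0000 0.0000]
Step 1: x=[5.0100 9.9800 13.1200 17.9900] v=[0.1000 -0.2000 1.2000 -0.1000]
Step 2: x=[5.0297 9.9417 13.2573 17.9713] v=[0.1970 -0.3830 1.3730 -0.1870]
Step 3: x=[5.0585 9.8874 13.4086 17.9455] v=[0.2882 -0.5426 1.5128 -0.2584]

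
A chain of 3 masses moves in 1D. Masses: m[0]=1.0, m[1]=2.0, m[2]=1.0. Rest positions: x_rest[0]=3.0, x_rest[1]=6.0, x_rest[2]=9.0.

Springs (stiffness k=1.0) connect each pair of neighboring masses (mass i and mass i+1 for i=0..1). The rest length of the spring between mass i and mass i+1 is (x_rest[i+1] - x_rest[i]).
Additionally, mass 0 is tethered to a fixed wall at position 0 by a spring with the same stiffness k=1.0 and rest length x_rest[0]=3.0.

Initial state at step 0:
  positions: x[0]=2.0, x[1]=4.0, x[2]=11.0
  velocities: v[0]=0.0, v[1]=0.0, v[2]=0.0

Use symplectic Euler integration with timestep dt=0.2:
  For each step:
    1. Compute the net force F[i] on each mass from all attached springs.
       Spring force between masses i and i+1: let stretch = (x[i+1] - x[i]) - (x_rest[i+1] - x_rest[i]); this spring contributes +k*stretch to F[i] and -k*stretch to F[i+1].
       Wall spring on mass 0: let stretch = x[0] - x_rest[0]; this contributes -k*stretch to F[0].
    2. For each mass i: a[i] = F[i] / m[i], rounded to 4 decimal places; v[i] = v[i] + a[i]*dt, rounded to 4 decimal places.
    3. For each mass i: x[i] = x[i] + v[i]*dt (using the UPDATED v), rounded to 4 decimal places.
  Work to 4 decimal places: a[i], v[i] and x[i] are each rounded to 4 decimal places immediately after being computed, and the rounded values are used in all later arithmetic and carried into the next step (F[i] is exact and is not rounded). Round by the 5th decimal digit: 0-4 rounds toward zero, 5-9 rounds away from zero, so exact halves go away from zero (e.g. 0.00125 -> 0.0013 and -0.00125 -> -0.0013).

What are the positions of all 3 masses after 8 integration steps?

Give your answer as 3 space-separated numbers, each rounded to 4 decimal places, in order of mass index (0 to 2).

Step 0: x=[2.0000 4.0000 11.0000] v=[0.0000 0.0000 0.0000]
Step 1: x=[2.0000 4.1000 10.8400] v=[0.0000 0.5000 -0.8000]
Step 2: x=[2.0040 4.2928 10.5304] v=[0.0200 0.9640 -1.5480]
Step 3: x=[2.0194 4.5646 10.0913] v=[0.0770 1.3589 -2.1955]
Step 4: x=[2.0558 4.8960 9.5511] v=[0.1822 1.6571 -2.7008]
Step 5: x=[2.1236 5.2637 8.9447] v=[0.3391 1.8386 -3.0318]
Step 6: x=[2.2321 5.6422 8.3111] v=[0.5424 1.8927 -3.1680]
Step 7: x=[2.3877 6.0059 7.6907] v=[0.7780 1.8186 -3.1018]
Step 8: x=[2.5925 6.3310 7.1229] v=[1.0241 1.6253 -2.8388]

Answer: 2.5925 6.3310 7.1229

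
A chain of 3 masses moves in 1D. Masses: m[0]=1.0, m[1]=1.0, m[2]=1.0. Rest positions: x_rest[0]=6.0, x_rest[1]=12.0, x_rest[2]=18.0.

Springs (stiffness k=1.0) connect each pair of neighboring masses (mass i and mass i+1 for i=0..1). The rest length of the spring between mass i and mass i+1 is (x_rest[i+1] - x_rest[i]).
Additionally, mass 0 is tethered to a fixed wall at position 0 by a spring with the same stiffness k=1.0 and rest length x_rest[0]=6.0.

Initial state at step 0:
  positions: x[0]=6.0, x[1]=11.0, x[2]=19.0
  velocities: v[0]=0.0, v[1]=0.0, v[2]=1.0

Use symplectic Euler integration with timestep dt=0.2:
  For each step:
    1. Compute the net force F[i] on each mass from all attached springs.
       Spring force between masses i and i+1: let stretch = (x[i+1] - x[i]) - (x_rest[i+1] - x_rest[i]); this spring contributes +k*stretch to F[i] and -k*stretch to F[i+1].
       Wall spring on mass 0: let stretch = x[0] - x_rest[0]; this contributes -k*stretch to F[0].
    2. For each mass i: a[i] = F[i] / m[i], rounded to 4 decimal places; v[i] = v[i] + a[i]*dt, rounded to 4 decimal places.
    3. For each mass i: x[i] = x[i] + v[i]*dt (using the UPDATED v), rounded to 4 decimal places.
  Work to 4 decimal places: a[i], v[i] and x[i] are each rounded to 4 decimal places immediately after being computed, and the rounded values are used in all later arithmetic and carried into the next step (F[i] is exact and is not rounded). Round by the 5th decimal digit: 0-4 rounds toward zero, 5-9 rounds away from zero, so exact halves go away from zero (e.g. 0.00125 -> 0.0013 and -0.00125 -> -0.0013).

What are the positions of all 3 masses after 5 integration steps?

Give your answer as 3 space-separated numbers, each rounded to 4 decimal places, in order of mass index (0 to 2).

Step 0: x=[6.0000 11.0000 19.0000] v=[0.0000 0.0000 1.0000]
Step 1: x=[5.9600 11.1200 19.1200] v=[-0.2000 0.6000 0.6000]
Step 2: x=[5.8880 11.3536 19.1600] v=[-0.3600 1.1680 0.2000]
Step 3: x=[5.7991 11.6808 19.1277] v=[-0.4445 1.6362 -0.1613]
Step 4: x=[5.7135 12.0706 19.0376] v=[-0.4280 1.9492 -0.4507]
Step 5: x=[5.6536 12.4848 18.9088] v=[-0.2993 2.0712 -0.6441]

Answer: 5.6536 12.4848 18.9088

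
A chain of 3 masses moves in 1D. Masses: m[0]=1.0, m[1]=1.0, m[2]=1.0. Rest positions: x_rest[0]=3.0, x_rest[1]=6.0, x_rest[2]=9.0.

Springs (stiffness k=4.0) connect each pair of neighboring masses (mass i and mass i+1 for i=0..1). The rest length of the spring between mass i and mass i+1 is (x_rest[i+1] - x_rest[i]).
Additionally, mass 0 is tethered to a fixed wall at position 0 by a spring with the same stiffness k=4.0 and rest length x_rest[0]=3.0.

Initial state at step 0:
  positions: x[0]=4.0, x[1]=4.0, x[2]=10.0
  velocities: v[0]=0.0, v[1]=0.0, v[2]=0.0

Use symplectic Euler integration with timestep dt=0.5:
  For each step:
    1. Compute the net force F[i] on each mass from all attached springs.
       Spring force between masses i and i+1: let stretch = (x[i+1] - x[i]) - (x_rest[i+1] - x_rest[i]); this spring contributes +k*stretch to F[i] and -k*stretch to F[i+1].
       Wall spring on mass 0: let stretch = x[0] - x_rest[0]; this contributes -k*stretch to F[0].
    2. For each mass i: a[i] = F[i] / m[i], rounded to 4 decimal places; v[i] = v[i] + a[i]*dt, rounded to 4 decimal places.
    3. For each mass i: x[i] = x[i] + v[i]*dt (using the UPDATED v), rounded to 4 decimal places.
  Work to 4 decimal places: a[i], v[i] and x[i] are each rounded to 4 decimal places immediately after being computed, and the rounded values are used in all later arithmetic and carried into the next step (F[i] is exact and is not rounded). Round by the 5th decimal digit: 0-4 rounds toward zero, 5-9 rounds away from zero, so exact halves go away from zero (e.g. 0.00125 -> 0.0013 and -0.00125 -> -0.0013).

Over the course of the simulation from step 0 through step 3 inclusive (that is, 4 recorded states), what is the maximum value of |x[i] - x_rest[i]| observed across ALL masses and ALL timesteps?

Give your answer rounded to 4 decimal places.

Answer: 4.0000

Derivation:
Step 0: x=[4.0000 4.0000 10.0000] v=[0.0000 0.0000 0.0000]
Step 1: x=[0.0000 10.0000 7.0000] v=[-8.0000 12.0000 -6.0000]
Step 2: x=[6.0000 3.0000 10.0000] v=[12.0000 -14.0000 6.0000]
Step 3: x=[3.0000 6.0000 9.0000] v=[-6.0000 6.0000 -2.0000]
Max displacement = 4.0000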